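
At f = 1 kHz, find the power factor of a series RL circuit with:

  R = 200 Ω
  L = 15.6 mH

Step 1 — Angular frequency: ω = 2π·f = 2π·1000 = 6283 rad/s.
Step 2 — Component impedances:
  R: Z = R = 200 Ω
  L: Z = jωL = j·6283·0.0156 = 0 + j98.02 Ω
Step 3 — Series combination: Z_total = R + L = 200 + j98.02 Ω = 222.7∠26.1° Ω.
Step 4 — Power factor: PF = cos(φ) = Re(Z)/|Z| = 200/222.727 = 0.898.
Step 5 — Type: Im(Z) = 98.02 ⇒ lagging (phase φ = 26.1°).

PF = 0.898 (lagging, φ = 26.1°)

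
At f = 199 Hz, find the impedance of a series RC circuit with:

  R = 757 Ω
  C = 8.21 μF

Step 1 — Angular frequency: ω = 2π·f = 2π·199 = 1250 rad/s.
Step 2 — Component impedances:
  R: Z = R = 757 Ω
  C: Z = 1/(jωC) = -j/(ω·C) = 0 - j97.41 Ω
Step 3 — Series combination: Z_total = R + C = 757 - j97.41 Ω = 763.2∠-7.3° Ω.

Z = 757 - j97.41 Ω = 763.2∠-7.3° Ω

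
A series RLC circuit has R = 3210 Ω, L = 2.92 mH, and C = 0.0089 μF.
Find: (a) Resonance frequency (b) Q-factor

Step 1 — Resonance condition Im(Z)=0 gives ω₀ = 1/√(LC).
Step 2 — ω₀ = 1/√(0.00292·8.9e-09) = 1.962e+05 rad/s.
Step 3 — f₀ = ω₀/(2π) = 3.122e+04 Hz.
Step 4 — Series Q: Q = ω₀L/R = 1.962e+05·0.00292/3210 = 0.1784.

(a) f₀ = 3.122e+04 Hz  (b) Q = 0.1784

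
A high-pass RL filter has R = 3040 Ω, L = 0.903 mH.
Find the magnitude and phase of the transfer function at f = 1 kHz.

Step 1 — Angular frequency: ω = 2π·1000 = 6283 rad/s.
Step 2 — Transfer function: H(jω) = jωL/(R + jωL).
Step 3 — Numerator jωL = j·5.674; denominator R + jωL = 3040 + j5.674.
Step 4 — H = 3.483e-06 + j0.001866.
Step 5 — Magnitude: |H| = 0.001866 (-54.6 dB); phase: φ = 89.9°.

|H| = 0.001866 (-54.6 dB), φ = 89.9°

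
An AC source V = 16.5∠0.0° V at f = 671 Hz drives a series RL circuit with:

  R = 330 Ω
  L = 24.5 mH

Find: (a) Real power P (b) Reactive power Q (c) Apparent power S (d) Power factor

Step 1 — Angular frequency: ω = 2π·f = 2π·671 = 4216 rad/s.
Step 2 — Component impedances:
  R: Z = R = 330 Ω
  L: Z = jωL = j·4216·0.0245 = 0 + j103.3 Ω
Step 3 — Series combination: Z_total = R + L = 330 + j103.3 Ω = 345.8∠17.4° Ω.
Step 4 — Source phasor: V = 16.5∠0.0° V = 16.5 V.
Step 5 — Current: I = V / Z = 0.04554 - j0.01425 A = 0.04772∠-17.4° A.
Step 6 — Complex power: S = V·I* = 0.7514 + j0.2352 VA.
Step 7 — Real power: P = Re(S) = 0.7514 W.
Step 8 — Reactive power: Q = Im(S) = 0.2352 VAR.
Step 9 — Apparent power: |S| = 0.7873 VA.
Step 10 — Power factor: PF = P/|S| = 0.9543 (lagging).

(a) P = 0.7514 W  (b) Q = 0.2352 VAR  (c) S = 0.7873 VA  (d) PF = 0.9543 (lagging)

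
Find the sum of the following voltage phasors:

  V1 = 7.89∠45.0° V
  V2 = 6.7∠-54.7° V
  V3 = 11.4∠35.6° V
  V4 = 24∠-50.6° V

Step 1 — Convert each phasor to rectangular form:
  V1 = 7.89·(cos(45.0°) + j·sin(45.0°)) = 5.579 + j5.579 V
  V2 = 6.7·(cos(-54.7°) + j·sin(-54.7°)) = 3.872 - j5.468 V
  V3 = 11.4·(cos(35.6°) + j·sin(35.6°)) = 9.269 + j6.636 V
  V4 = 24·(cos(-50.6°) + j·sin(-50.6°)) = 15.23 - j18.55 V
Step 2 — Sum components: V_total = 33.95 - j11.8 V.
Step 3 — Convert to polar: |V_total| = 35.95 V, ∠V_total = -19.2°.

V_total = 35.95∠-19.2° V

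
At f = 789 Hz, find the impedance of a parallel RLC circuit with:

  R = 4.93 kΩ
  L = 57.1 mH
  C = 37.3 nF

Step 1 — Angular frequency: ω = 2π·f = 2π·789 = 4957 rad/s.
Step 2 — Component impedances:
  R: Z = R = 4930 Ω
  L: Z = jωL = j·4957·0.0571 = 0 + j283.1 Ω
  C: Z = 1/(jωC) = -j/(ω·C) = 0 - j5408 Ω
Step 3 — Parallel combination: 1/Z_total = 1/R + 1/L + 1/C; Z_total = 18.03 + j297.6 Ω = 298.2∠86.5° Ω.

Z = 18.03 + j297.6 Ω = 298.2∠86.5° Ω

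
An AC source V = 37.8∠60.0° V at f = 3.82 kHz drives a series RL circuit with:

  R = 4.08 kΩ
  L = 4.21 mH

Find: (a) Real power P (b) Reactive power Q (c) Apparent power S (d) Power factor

Step 1 — Angular frequency: ω = 2π·f = 2π·3820 = 2.4e+04 rad/s.
Step 2 — Component impedances:
  R: Z = R = 4080 Ω
  L: Z = jωL = j·2.4e+04·0.00421 = 0 + j101 Ω
Step 3 — Series combination: Z_total = R + L = 4080 + j101 Ω = 4081∠1.4° Ω.
Step 4 — Source phasor: V = 37.8∠60.0° V = 18.9 + j32.74 V.
Step 5 — Current: I = V / Z = 0.004828 + j0.007904 A = 0.009262∠58.6° A.
Step 6 — Complex power: S = V·I* = 0.35 + j0.008668 VA.
Step 7 — Real power: P = Re(S) = 0.35 W.
Step 8 — Reactive power: Q = Im(S) = 0.008668 VAR.
Step 9 — Apparent power: |S| = 0.3501 VA.
Step 10 — Power factor: PF = P/|S| = 0.9997 (lagging).

(a) P = 0.35 W  (b) Q = 0.008668 VAR  (c) S = 0.3501 VA  (d) PF = 0.9997 (lagging)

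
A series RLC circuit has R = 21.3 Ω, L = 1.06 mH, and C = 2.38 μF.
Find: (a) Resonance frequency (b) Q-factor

Step 1 — Resonance condition Im(Z)=0 gives ω₀ = 1/√(LC).
Step 2 — ω₀ = 1/√(0.00106·2.38e-06) = 1.991e+04 rad/s.
Step 3 — f₀ = ω₀/(2π) = 3169 Hz.
Step 4 — Series Q: Q = ω₀L/R = 1.991e+04·0.00106/21.3 = 0.9908.

(a) f₀ = 3169 Hz  (b) Q = 0.9908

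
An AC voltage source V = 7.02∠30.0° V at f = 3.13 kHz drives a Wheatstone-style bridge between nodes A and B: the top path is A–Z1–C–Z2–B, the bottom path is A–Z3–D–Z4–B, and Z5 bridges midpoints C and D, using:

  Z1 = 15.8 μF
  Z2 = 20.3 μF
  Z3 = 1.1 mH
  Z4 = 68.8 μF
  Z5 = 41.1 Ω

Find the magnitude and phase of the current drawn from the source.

Step 1 — Angular frequency: ω = 2π·f = 2π·3130 = 1.967e+04 rad/s.
Step 2 — Component impedances:
  Z1: Z = 1/(jωC) = -j/(ω·C) = 0 - j3.218 Ω
  Z2: Z = 1/(jωC) = -j/(ω·C) = 0 - j2.505 Ω
  Z3: Z = jωL = j·1.967e+04·0.0011 = 0 + j21.63 Ω
  Z4: Z = 1/(jωC) = -j/(ω·C) = 0 - j0.7391 Ω
  Z5: Z = R = 41.1 Ω
Step 3 — Bridge requires nodal analysis (the Z5 bridge couples midpoints C and D, so the two paths cannot be reduced to a simple series/parallel combination). Setting node B to ground and injecting 1 A at node A, the 3-node admittance system at A, C, D solves to V_A = Z_AB = 0.3352 - j7.85 Ω = 7.857∠-87.6° Ω.
Step 4 — Source phasor: V = 7.02∠30.0° V = 6.079 + j3.51 V.
Step 5 — Ohm's law: I = V / Z_total = (6.079 + j3.51) / (0.3352 - j7.85) = -0.4133 + j0.7921 A.
Step 6 — Convert to polar: |I| = 0.8935 A, ∠I = 117.6°.

I = 0.8935∠117.6° A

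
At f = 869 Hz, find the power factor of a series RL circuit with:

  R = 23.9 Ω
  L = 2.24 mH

Step 1 — Angular frequency: ω = 2π·f = 2π·869 = 5460 rad/s.
Step 2 — Component impedances:
  R: Z = R = 23.9 Ω
  L: Z = jωL = j·5460·0.00224 = 0 + j12.23 Ω
Step 3 — Series combination: Z_total = R + L = 23.9 + j12.23 Ω = 26.85∠27.1° Ω.
Step 4 — Power factor: PF = cos(φ) = Re(Z)/|Z| = 23.9/26.848 = 0.8902.
Step 5 — Type: Im(Z) = 12.23 ⇒ lagging (phase φ = 27.1°).

PF = 0.8902 (lagging, φ = 27.1°)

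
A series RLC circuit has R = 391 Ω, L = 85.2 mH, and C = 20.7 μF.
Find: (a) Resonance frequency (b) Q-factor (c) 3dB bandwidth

Step 1 — Resonance condition Im(Z)=0 gives ω₀ = 1/√(LC).
Step 2 — ω₀ = 1/√(0.0852·2.07e-05) = 753 rad/s.
Step 3 — f₀ = ω₀/(2π) = 119.8 Hz.
Step 4 — Series Q: Q = ω₀L/R = 753·0.0852/391 = 0.1641.
Step 5 — 3dB bandwidth: Δω = ω₀/Q = 4589 rad/s; BW = Δω/(2π) = 730.4 Hz.

(a) f₀ = 119.8 Hz  (b) Q = 0.1641  (c) BW = 730.4 Hz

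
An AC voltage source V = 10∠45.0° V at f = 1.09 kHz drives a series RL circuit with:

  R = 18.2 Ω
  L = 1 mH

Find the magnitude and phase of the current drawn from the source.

Step 1 — Angular frequency: ω = 2π·f = 2π·1090 = 6849 rad/s.
Step 2 — Component impedances:
  R: Z = R = 18.2 Ω
  L: Z = jωL = j·6849·0.001 = 0 + j6.849 Ω
Step 3 — Series combination: Z_total = R + L = 18.2 + j6.849 Ω = 19.45∠20.6° Ω.
Step 4 — Source phasor: V = 10∠45.0° V = 7.071 + j7.071 V.
Step 5 — Ohm's law: I = V / Z_total = (7.071 + j7.071) / (18.2 + j6.849) = 0.4684 + j0.2123 A.
Step 6 — Convert to polar: |I| = 0.5142 A, ∠I = 24.4°.

I = 0.5142∠24.4° A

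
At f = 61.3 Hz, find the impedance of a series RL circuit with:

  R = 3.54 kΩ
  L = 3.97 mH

Step 1 — Angular frequency: ω = 2π·f = 2π·61.3 = 385.2 rad/s.
Step 2 — Component impedances:
  R: Z = R = 3540 Ω
  L: Z = jωL = j·385.2·0.00397 = 0 + j1.529 Ω
Step 3 — Series combination: Z_total = R + L = 3540 + j1.529 Ω = 3540∠0.0° Ω.

Z = 3540 + j1.529 Ω = 3540∠0.0° Ω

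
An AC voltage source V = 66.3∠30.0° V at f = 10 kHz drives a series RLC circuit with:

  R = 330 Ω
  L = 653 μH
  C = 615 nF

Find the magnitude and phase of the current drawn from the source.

Step 1 — Angular frequency: ω = 2π·f = 2π·1e+04 = 6.283e+04 rad/s.
Step 2 — Component impedances:
  R: Z = R = 330 Ω
  L: Z = jωL = j·6.283e+04·0.000653 = 0 + j41.03 Ω
  C: Z = 1/(jωC) = -j/(ω·C) = 0 - j25.88 Ω
Step 3 — Series combination: Z_total = R + L + C = 330 + j15.15 Ω = 330.3∠2.6° Ω.
Step 4 — Source phasor: V = 66.3∠30.0° V = 57.42 + j33.15 V.
Step 5 — Ohm's law: I = V / Z_total = (57.42 + j33.15) / (330 + j15.15) = 0.1782 + j0.09227 A.
Step 6 — Convert to polar: |I| = 0.2007 A, ∠I = 27.4°.

I = 0.2007∠27.4° A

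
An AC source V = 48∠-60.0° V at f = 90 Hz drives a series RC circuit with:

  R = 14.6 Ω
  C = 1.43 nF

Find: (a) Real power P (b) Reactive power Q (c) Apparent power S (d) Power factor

Step 1 — Angular frequency: ω = 2π·f = 2π·90 = 565.5 rad/s.
Step 2 — Component impedances:
  R: Z = R = 14.6 Ω
  C: Z = 1/(jωC) = -j/(ω·C) = 0 - j1.237e+06 Ω
Step 3 — Series combination: Z_total = R + C = 14.6 - j1.237e+06 Ω = 1.237e+06∠-90.0° Ω.
Step 4 — Source phasor: V = 48∠-60.0° V = 24 - j41.57 V.
Step 5 — Current: I = V / Z = 3.362e-05 + j1.941e-05 A = 3.882e-05∠30.0° A.
Step 6 — Complex power: S = V·I* = 2.2e-08 - j0.001863 VA.
Step 7 — Real power: P = Re(S) = 2.2e-08 W.
Step 8 — Reactive power: Q = Im(S) = -0.001863 VAR.
Step 9 — Apparent power: |S| = 0.001863 VA.
Step 10 — Power factor: PF = P/|S| = 1.181e-05 (leading).

(a) P = 2.2e-08 W  (b) Q = -0.001863 VAR  (c) S = 0.001863 VA  (d) PF = 1.181e-05 (leading)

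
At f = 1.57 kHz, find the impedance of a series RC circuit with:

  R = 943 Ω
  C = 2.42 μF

Step 1 — Angular frequency: ω = 2π·f = 2π·1570 = 9865 rad/s.
Step 2 — Component impedances:
  R: Z = R = 943 Ω
  C: Z = 1/(jωC) = -j/(ω·C) = 0 - j41.89 Ω
Step 3 — Series combination: Z_total = R + C = 943 - j41.89 Ω = 943.9∠-2.5° Ω.

Z = 943 - j41.89 Ω = 943.9∠-2.5° Ω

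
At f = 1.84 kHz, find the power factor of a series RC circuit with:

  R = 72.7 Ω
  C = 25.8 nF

Step 1 — Angular frequency: ω = 2π·f = 2π·1840 = 1.156e+04 rad/s.
Step 2 — Component impedances:
  R: Z = R = 72.7 Ω
  C: Z = 1/(jωC) = -j/(ω·C) = 0 - j3353 Ω
Step 3 — Series combination: Z_total = R + C = 72.7 - j3353 Ω = 3353∠-88.8° Ω.
Step 4 — Power factor: PF = cos(φ) = Re(Z)/|Z| = 72.7/3353 = 0.02168.
Step 5 — Type: Im(Z) = -3353 ⇒ leading (phase φ = -88.8°).

PF = 0.02168 (leading, φ = -88.8°)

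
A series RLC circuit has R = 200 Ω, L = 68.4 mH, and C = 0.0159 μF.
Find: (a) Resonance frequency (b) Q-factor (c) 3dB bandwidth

Step 1 — Resonance: ω₀ = 1/√(LC) = 1/√(0.0684·1.59e-08) = 3.032e+04 rad/s.
Step 2 — f₀ = ω₀/(2π) = 4826 Hz.
Step 3 — Series Q: Q = ω₀L/R = 3.032e+04·0.0684/200 = 10.37.
Step 4 — Bandwidth: Δω = ω₀/Q = 2924 rad/s; BW = Δω/(2π) = 465.4 Hz.

(a) f₀ = 4826 Hz  (b) Q = 10.37  (c) BW = 465.4 Hz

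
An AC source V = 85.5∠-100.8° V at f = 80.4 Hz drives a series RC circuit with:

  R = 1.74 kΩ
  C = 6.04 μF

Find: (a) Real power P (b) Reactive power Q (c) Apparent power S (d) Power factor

Step 1 — Angular frequency: ω = 2π·f = 2π·80.4 = 505.2 rad/s.
Step 2 — Component impedances:
  R: Z = R = 1740 Ω
  C: Z = 1/(jωC) = -j/(ω·C) = 0 - j327.7 Ω
Step 3 — Series combination: Z_total = R + C = 1740 - j327.7 Ω = 1771∠-10.7° Ω.
Step 4 — Source phasor: V = 85.5∠-100.8° V = -16.02 - j83.99 V.
Step 5 — Current: I = V / Z = -0.0001121 - j0.04829 A = 0.04829∠-90.1° A.
Step 6 — Complex power: S = V·I* = 4.057 - j0.7642 VA.
Step 7 — Real power: P = Re(S) = 4.057 W.
Step 8 — Reactive power: Q = Im(S) = -0.7642 VAR.
Step 9 — Apparent power: |S| = 4.129 VA.
Step 10 — Power factor: PF = P/|S| = 0.9827 (leading).

(a) P = 4.057 W  (b) Q = -0.7642 VAR  (c) S = 4.129 VA  (d) PF = 0.9827 (leading)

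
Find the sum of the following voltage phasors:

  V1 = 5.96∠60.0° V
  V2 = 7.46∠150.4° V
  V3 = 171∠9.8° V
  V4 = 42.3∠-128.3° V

Step 1 — Convert each phasor to rectangular form:
  V1 = 5.96·(cos(60.0°) + j·sin(60.0°)) = 2.98 + j5.162 V
  V2 = 7.46·(cos(150.4°) + j·sin(150.4°)) = -6.486 + j3.685 V
  V3 = 171·(cos(9.8°) + j·sin(9.8°)) = 168.5 + j29.11 V
  V4 = 42.3·(cos(-128.3°) + j·sin(-128.3°)) = -26.22 - j33.2 V
Step 2 — Sum components: V_total = 138.8 + j4.756 V.
Step 3 — Convert to polar: |V_total| = 138.9 V, ∠V_total = 2.0°.

V_total = 138.9∠2.0° V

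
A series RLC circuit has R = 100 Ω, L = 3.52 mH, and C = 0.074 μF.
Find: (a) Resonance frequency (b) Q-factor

Step 1 — Resonance condition Im(Z)=0 gives ω₀ = 1/√(LC).
Step 2 — ω₀ = 1/√(0.00352·7.4e-08) = 6.196e+04 rad/s.
Step 3 — f₀ = ω₀/(2π) = 9861 Hz.
Step 4 — Series Q: Q = ω₀L/R = 6.196e+04·0.00352/100 = 2.181.

(a) f₀ = 9861 Hz  (b) Q = 2.181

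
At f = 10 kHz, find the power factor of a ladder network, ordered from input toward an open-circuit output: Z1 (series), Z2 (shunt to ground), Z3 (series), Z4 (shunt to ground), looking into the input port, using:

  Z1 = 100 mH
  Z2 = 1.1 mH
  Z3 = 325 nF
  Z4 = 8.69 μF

Step 1 — Angular frequency: ω = 2π·f = 2π·1e+04 = 6.283e+04 rad/s.
Step 2 — Component impedances:
  Z1: Z = jωL = j·6.283e+04·0.1 = 0 + j6283 Ω
  Z2: Z = jωL = j·6.283e+04·0.0011 = 0 + j69.12 Ω
  Z3: Z = 1/(jωC) = -j/(ω·C) = 0 - j48.97 Ω
  Z4: Z = 1/(jωC) = -j/(ω·C) = 0 - j1.831 Ω
Step 3 — Ladder network (open output): work backward from the far end, alternating series and parallel combinations. Z_in = 0 + j6091 Ω = 6091∠90.0° Ω.
Step 4 — Power factor: PF = cos(φ) = Re(Z)/|Z| = 0/6091 = 0.
Step 5 — Type: Im(Z) = 6091 ⇒ lagging (phase φ = 90.0°).

PF = 0 (lagging, φ = 90.0°)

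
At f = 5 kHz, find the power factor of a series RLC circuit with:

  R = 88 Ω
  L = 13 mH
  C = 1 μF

Step 1 — Angular frequency: ω = 2π·f = 2π·5000 = 3.142e+04 rad/s.
Step 2 — Component impedances:
  R: Z = R = 88 Ω
  L: Z = jωL = j·3.142e+04·0.013 = 0 + j408.4 Ω
  C: Z = 1/(jωC) = -j/(ω·C) = 0 - j31.83 Ω
Step 3 — Series combination: Z_total = R + L + C = 88 + j376.6 Ω = 386.7∠76.8° Ω.
Step 4 — Power factor: PF = cos(φ) = Re(Z)/|Z| = 88/386.7 = 0.2276.
Step 5 — Type: Im(Z) = 376.6 ⇒ lagging (phase φ = 76.8°).

PF = 0.2276 (lagging, φ = 76.8°)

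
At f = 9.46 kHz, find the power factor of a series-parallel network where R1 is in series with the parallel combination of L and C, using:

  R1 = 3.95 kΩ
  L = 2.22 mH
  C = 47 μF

Step 1 — Angular frequency: ω = 2π·f = 2π·9460 = 5.944e+04 rad/s.
Step 2 — Component impedances:
  R1: Z = R = 3950 Ω
  L: Z = jωL = j·5.944e+04·0.00222 = 0 + j132 Ω
  C: Z = 1/(jωC) = -j/(ω·C) = 0 - j0.358 Ω
Step 3 — Parallel branch: L || C = 1/(1/L + 1/C) = 0 - j0.3589 Ω.
Step 4 — Series with R1: Z_total = R1 + (L || C) = 3950 - j0.3589 Ω = 3950∠-0.0° Ω.
Step 5 — Power factor: PF = cos(φ) = Re(Z)/|Z| = 3950/3950 = 1.
Step 6 — Type: Im(Z) = -0.3589 ⇒ leading (phase φ = -0.0°).

PF = 1 (leading, φ = -0.0°)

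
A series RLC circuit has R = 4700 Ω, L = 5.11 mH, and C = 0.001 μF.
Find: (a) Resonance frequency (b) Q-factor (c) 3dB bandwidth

Step 1 — Resonance: ω₀ = 1/√(LC) = 1/√(0.00511·1e-09) = 4.424e+05 rad/s.
Step 2 — f₀ = ω₀/(2π) = 7.041e+04 Hz.
Step 3 — Series Q: Q = ω₀L/R = 4.424e+05·0.00511/4700 = 0.481.
Step 4 — Bandwidth: Δω = ω₀/Q = 9.198e+05 rad/s; BW = Δω/(2π) = 1.464e+05 Hz.

(a) f₀ = 7.041e+04 Hz  (b) Q = 0.481  (c) BW = 1.464e+05 Hz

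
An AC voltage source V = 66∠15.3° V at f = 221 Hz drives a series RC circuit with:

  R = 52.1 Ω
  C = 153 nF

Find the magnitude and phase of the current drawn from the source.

Step 1 — Angular frequency: ω = 2π·f = 2π·221 = 1389 rad/s.
Step 2 — Component impedances:
  R: Z = R = 52.1 Ω
  C: Z = 1/(jωC) = -j/(ω·C) = 0 - j4707 Ω
Step 3 — Series combination: Z_total = R + C = 52.1 - j4707 Ω = 4707∠-89.4° Ω.
Step 4 — Source phasor: V = 66∠15.3° V = 63.66 + j17.42 V.
Step 5 — Ohm's law: I = V / Z_total = (63.66 + j17.42) / (52.1 - j4707) = -0.00355 + j0.01356 A.
Step 6 — Convert to polar: |I| = 0.01402 A, ∠I = 104.7°.

I = 0.01402∠104.7° A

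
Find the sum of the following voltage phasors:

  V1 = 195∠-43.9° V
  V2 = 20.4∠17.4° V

Step 1 — Convert each phasor to rectangular form:
  V1 = 195·(cos(-43.9°) + j·sin(-43.9°)) = 140.5 - j135.2 V
  V2 = 20.4·(cos(17.4°) + j·sin(17.4°)) = 19.47 + j6.1 V
Step 2 — Sum components: V_total = 160 - j129.1 V.
Step 3 — Convert to polar: |V_total| = 205.6 V, ∠V_total = -38.9°.

V_total = 205.6∠-38.9° V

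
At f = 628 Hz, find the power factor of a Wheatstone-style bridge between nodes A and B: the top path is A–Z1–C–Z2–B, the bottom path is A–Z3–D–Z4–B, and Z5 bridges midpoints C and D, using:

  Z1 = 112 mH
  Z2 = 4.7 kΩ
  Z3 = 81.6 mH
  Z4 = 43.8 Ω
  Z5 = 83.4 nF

Step 1 — Angular frequency: ω = 2π·f = 2π·628 = 3946 rad/s.
Step 2 — Component impedances:
  Z1: Z = jωL = j·3946·0.112 = 0 + j441.9 Ω
  Z2: Z = R = 4700 Ω
  Z3: Z = jωL = j·3946·0.0816 = 0 + j322 Ω
  Z4: Z = R = 43.8 Ω
  Z5: Z = 1/(jωC) = -j/(ω·C) = 0 - j3039 Ω
Step 3 — Bridge requires nodal analysis (the Z5 bridge couples midpoints C and D, so the two paths cannot be reduced to a simple series/parallel combination). Setting node B to ground and injecting 1 A at node A, the 3-node admittance system at A, C, D solves to V_A = Z_AB = 79.05 + j352 Ω = 360.8∠77.3° Ω.
Step 4 — Power factor: PF = cos(φ) = Re(Z)/|Z| = 79.05/360.8 = 0.2191.
Step 5 — Type: Im(Z) = 352 ⇒ lagging (phase φ = 77.3°).

PF = 0.2191 (lagging, φ = 77.3°)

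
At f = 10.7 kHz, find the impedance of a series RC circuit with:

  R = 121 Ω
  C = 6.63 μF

Step 1 — Angular frequency: ω = 2π·f = 2π·1.07e+04 = 6.723e+04 rad/s.
Step 2 — Component impedances:
  R: Z = R = 121 Ω
  C: Z = 1/(jωC) = -j/(ω·C) = 0 - j2.243 Ω
Step 3 — Series combination: Z_total = R + C = 121 - j2.243 Ω = 121∠-1.1° Ω.

Z = 121 - j2.243 Ω = 121∠-1.1° Ω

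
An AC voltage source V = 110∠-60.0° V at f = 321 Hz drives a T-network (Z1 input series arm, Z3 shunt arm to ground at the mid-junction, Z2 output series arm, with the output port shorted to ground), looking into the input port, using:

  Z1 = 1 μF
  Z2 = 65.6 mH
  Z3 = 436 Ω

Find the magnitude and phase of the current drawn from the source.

Step 1 — Angular frequency: ω = 2π·f = 2π·321 = 2017 rad/s.
Step 2 — Component impedances:
  Z1: Z = 1/(jωC) = -j/(ω·C) = 0 - j495.8 Ω
  Z2: Z = jωL = j·2017·0.0656 = 0 + j132.3 Ω
  Z3: Z = R = 436 Ω
Step 3 — With the output port shorted to ground, the output series arm Z2 runs from the junction to ground; the shunt arm Z3 also runs from the junction to ground. They appear in parallel: Z3 || Z2 = 36.76 + j121.2 Ω.
Step 4 — Series with input arm Z1: Z_in = Z1 + (Z3 || Z2) = 36.76 - j374.7 Ω = 376.5∠-84.4° Ω.
Step 5 — Source phasor: V = 110∠-60.0° V = 55 - j95.26 V.
Step 6 — Ohm's law: I = V / Z_total = (55 - j95.26) / (36.76 - j374.7) = 0.2661 + j0.1207 A.
Step 7 — Convert to polar: |I| = 0.2922 A, ∠I = 24.4°.

I = 0.2922∠24.4° A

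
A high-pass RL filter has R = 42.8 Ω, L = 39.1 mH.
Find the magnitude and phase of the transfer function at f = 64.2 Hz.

Step 1 — Angular frequency: ω = 2π·64.2 = 403.4 rad/s.
Step 2 — Transfer function: H(jω) = jωL/(R + jωL).
Step 3 — Numerator jωL = j·15.77; denominator R + jωL = 42.8 + j15.77.
Step 4 — H = 0.1196 + j0.3244.
Step 5 — Magnitude: |H| = 0.3458 (-9.2 dB); phase: φ = 69.8°.

|H| = 0.3458 (-9.2 dB), φ = 69.8°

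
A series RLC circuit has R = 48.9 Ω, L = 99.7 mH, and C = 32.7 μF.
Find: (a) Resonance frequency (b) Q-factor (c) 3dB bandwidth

Step 1 — Resonance: ω₀ = 1/√(LC) = 1/√(0.0997·3.27e-05) = 553.8 rad/s.
Step 2 — f₀ = ω₀/(2π) = 88.15 Hz.
Step 3 — Series Q: Q = ω₀L/R = 553.8·0.0997/48.9 = 1.129.
Step 4 — Bandwidth: Δω = ω₀/Q = 490.5 rad/s; BW = Δω/(2π) = 78.06 Hz.

(a) f₀ = 88.15 Hz  (b) Q = 1.129  (c) BW = 78.06 Hz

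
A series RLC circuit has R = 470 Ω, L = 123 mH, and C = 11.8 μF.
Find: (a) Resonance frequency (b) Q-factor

Step 1 — Resonance condition Im(Z)=0 gives ω₀ = 1/√(LC).
Step 2 — ω₀ = 1/√(0.123·1.18e-05) = 830.1 rad/s.
Step 3 — f₀ = ω₀/(2π) = 132.1 Hz.
Step 4 — Series Q: Q = ω₀L/R = 830.1·0.123/470 = 0.2172.

(a) f₀ = 132.1 Hz  (b) Q = 0.2172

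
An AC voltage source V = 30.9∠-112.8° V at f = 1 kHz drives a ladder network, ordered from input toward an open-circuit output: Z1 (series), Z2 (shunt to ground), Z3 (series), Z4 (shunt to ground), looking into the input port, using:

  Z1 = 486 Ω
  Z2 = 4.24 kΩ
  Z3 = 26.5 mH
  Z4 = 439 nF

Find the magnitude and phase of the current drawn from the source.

Step 1 — Angular frequency: ω = 2π·f = 2π·1000 = 6283 rad/s.
Step 2 — Component impedances:
  Z1: Z = R = 486 Ω
  Z2: Z = R = 4240 Ω
  Z3: Z = jωL = j·6283·0.0265 = 0 + j166.5 Ω
  Z4: Z = 1/(jωC) = -j/(ω·C) = 0 - j362.5 Ω
Step 3 — Ladder network (open output): work backward from the far end, alternating series and parallel combinations. Z_in = 495 - j195.6 Ω = 532.3∠-21.6° Ω.
Step 4 — Source phasor: V = 30.9∠-112.8° V = -11.97 - j28.49 V.
Step 5 — Ohm's law: I = V / Z_total = (-11.97 - j28.49) / (495 - j195.6) = -0.001255 - j0.05804 A.
Step 6 — Convert to polar: |I| = 0.05805 A, ∠I = -91.2°.

I = 0.05805∠-91.2° A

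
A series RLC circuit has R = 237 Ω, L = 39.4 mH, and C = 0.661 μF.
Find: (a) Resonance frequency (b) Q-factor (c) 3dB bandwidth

Step 1 — Resonance: ω₀ = 1/√(LC) = 1/√(0.0394·6.61e-07) = 6197 rad/s.
Step 2 — f₀ = ω₀/(2π) = 986.2 Hz.
Step 3 — Series Q: Q = ω₀L/R = 6197·0.0394/237 = 1.03.
Step 4 — Bandwidth: Δω = ω₀/Q = 6015 rad/s; BW = Δω/(2π) = 957.4 Hz.

(a) f₀ = 986.2 Hz  (b) Q = 1.03  (c) BW = 957.4 Hz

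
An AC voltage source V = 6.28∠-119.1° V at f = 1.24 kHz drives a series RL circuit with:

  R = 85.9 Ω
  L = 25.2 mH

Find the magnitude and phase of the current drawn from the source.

Step 1 — Angular frequency: ω = 2π·f = 2π·1240 = 7791 rad/s.
Step 2 — Component impedances:
  R: Z = R = 85.9 Ω
  L: Z = jωL = j·7791·0.0252 = 0 + j196.3 Ω
Step 3 — Series combination: Z_total = R + L = 85.9 + j196.3 Ω = 214.3∠66.4° Ω.
Step 4 — Source phasor: V = 6.28∠-119.1° V = -3.054 - j5.487 V.
Step 5 — Ohm's law: I = V / Z_total = (-3.054 - j5.487) / (85.9 + j196.3) = -0.02917 + j0.002793 A.
Step 6 — Convert to polar: |I| = 0.0293 A, ∠I = 174.5°.

I = 0.0293∠174.5° A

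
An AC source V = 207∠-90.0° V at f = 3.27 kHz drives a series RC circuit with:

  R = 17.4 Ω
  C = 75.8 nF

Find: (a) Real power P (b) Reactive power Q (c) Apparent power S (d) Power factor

Step 1 — Angular frequency: ω = 2π·f = 2π·3270 = 2.055e+04 rad/s.
Step 2 — Component impedances:
  R: Z = R = 17.4 Ω
  C: Z = 1/(jωC) = -j/(ω·C) = 0 - j642.1 Ω
Step 3 — Series combination: Z_total = R + C = 17.4 - j642.1 Ω = 642.3∠-88.4° Ω.
Step 4 — Source phasor: V = 207∠-90.0° V = 0 - j207 V.
Step 5 — Current: I = V / Z = 0.3221 - j0.00873 A = 0.3223∠-1.6° A.
Step 6 — Complex power: S = V·I* = 1.807 - j66.68 VA.
Step 7 — Real power: P = Re(S) = 1.807 W.
Step 8 — Reactive power: Q = Im(S) = -66.68 VAR.
Step 9 — Apparent power: |S| = 66.71 VA.
Step 10 — Power factor: PF = P/|S| = 0.02709 (leading).

(a) P = 1.807 W  (b) Q = -66.68 VAR  (c) S = 66.71 VA  (d) PF = 0.02709 (leading)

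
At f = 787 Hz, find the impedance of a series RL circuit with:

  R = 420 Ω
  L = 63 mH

Step 1 — Angular frequency: ω = 2π·f = 2π·787 = 4945 rad/s.
Step 2 — Component impedances:
  R: Z = R = 420 Ω
  L: Z = jωL = j·4945·0.063 = 0 + j311.5 Ω
Step 3 — Series combination: Z_total = R + L = 420 + j311.5 Ω = 522.9∠36.6° Ω.

Z = 420 + j311.5 Ω = 522.9∠36.6° Ω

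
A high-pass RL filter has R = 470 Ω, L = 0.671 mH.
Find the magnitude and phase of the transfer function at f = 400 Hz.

Step 1 — Angular frequency: ω = 2π·400 = 2513 rad/s.
Step 2 — Transfer function: H(jω) = jωL/(R + jωL).
Step 3 — Numerator jωL = j·1.686; denominator R + jωL = 470 + j1.686.
Step 4 — H = 1.287e-05 + j0.003588.
Step 5 — Magnitude: |H| = 0.003588 (-48.9 dB); phase: φ = 89.8°.

|H| = 0.003588 (-48.9 dB), φ = 89.8°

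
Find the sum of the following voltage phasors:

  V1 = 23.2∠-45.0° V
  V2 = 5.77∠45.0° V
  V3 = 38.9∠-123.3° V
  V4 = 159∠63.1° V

Step 1 — Convert each phasor to rectangular form:
  V1 = 23.2·(cos(-45.0°) + j·sin(-45.0°)) = 16.4 - j16.4 V
  V2 = 5.77·(cos(45.0°) + j·sin(45.0°)) = 4.08 + j4.08 V
  V3 = 38.9·(cos(-123.3°) + j·sin(-123.3°)) = -21.36 - j32.51 V
  V4 = 159·(cos(63.1°) + j·sin(63.1°)) = 71.94 + j141.8 V
Step 2 — Sum components: V_total = 71.07 + j96.96 V.
Step 3 — Convert to polar: |V_total| = 120.2 V, ∠V_total = 53.8°.

V_total = 120.2∠53.8° V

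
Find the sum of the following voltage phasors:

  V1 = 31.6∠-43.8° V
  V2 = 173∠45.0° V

Step 1 — Convert each phasor to rectangular form:
  V1 = 31.6·(cos(-43.8°) + j·sin(-43.8°)) = 22.81 - j21.87 V
  V2 = 173·(cos(45.0°) + j·sin(45.0°)) = 122.3 + j122.3 V
Step 2 — Sum components: V_total = 145.1 + j100.5 V.
Step 3 — Convert to polar: |V_total| = 176.5 V, ∠V_total = 34.7°.

V_total = 176.5∠34.7° V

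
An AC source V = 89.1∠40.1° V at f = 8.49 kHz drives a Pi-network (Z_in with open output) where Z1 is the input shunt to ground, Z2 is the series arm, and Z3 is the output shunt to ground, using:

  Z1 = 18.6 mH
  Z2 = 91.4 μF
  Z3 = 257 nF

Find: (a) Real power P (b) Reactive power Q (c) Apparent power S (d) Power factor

Step 1 — Angular frequency: ω = 2π·f = 2π·8490 = 5.334e+04 rad/s.
Step 2 — Component impedances:
  Z1: Z = jωL = j·5.334e+04·0.0186 = 0 + j992.2 Ω
  Z2: Z = 1/(jωC) = -j/(ω·C) = 0 - j0.2051 Ω
  Z3: Z = 1/(jωC) = -j/(ω·C) = 0 - j72.94 Ω
Step 3 — With open output, the series arm Z2 and the output shunt Z3 appear in series to ground: Z2 + Z3 = 0 - j73.15 Ω.
Step 4 — Parallel with input shunt Z1: Z_in = Z1 || (Z2 + Z3) = 0 - j78.97 Ω = 78.97∠-90.0° Ω.
Step 5 — Source phasor: V = 89.1∠40.1° V = 68.15 + j57.39 V.
Step 6 — Current: I = V / Z = -0.7268 + j0.8631 A = 1.128∠130.1° A.
Step 7 — Complex power: S = V·I* = 0 - j100.5 VA.
Step 8 — Real power: P = Re(S) = 0 W.
Step 9 — Reactive power: Q = Im(S) = -100.5 VAR.
Step 10 — Apparent power: |S| = 100.5 VA.
Step 11 — Power factor: PF = P/|S| = 0 (leading).

(a) P = 0 W  (b) Q = -100.5 VAR  (c) S = 100.5 VA  (d) PF = 0 (leading)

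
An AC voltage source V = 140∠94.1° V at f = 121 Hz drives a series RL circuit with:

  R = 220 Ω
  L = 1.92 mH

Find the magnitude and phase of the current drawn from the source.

Step 1 — Angular frequency: ω = 2π·f = 2π·121 = 760.3 rad/s.
Step 2 — Component impedances:
  R: Z = R = 220 Ω
  L: Z = jωL = j·760.3·0.00192 = 0 + j1.46 Ω
Step 3 — Series combination: Z_total = R + L = 220 + j1.46 Ω = 220∠0.4° Ω.
Step 4 — Source phasor: V = 140∠94.1° V = -10.01 + j139.6 V.
Step 5 — Ohm's law: I = V / Z_total = (-10.01 + j139.6) / (220 + j1.46) = -0.04129 + j0.635 A.
Step 6 — Convert to polar: |I| = 0.6363 A, ∠I = 93.7°.

I = 0.6363∠93.7° A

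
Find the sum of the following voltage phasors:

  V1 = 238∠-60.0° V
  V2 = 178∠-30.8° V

Step 1 — Convert each phasor to rectangular form:
  V1 = 238·(cos(-60.0°) + j·sin(-60.0°)) = 119 - j206.1 V
  V2 = 178·(cos(-30.8°) + j·sin(-30.8°)) = 152.9 - j91.14 V
Step 2 — Sum components: V_total = 271.9 - j297.3 V.
Step 3 — Convert to polar: |V_total| = 402.9 V, ∠V_total = -47.6°.

V_total = 402.9∠-47.6° V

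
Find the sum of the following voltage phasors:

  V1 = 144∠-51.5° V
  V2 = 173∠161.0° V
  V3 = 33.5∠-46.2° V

Step 1 — Convert each phasor to rectangular form:
  V1 = 144·(cos(-51.5°) + j·sin(-51.5°)) = 89.64 - j112.7 V
  V2 = 173·(cos(161.0°) + j·sin(161.0°)) = -163.6 + j56.32 V
  V3 = 33.5·(cos(-46.2°) + j·sin(-46.2°)) = 23.19 - j24.18 V
Step 2 — Sum components: V_total = -50.75 - j80.55 V.
Step 3 — Convert to polar: |V_total| = 95.2 V, ∠V_total = -122.2°.

V_total = 95.2∠-122.2° V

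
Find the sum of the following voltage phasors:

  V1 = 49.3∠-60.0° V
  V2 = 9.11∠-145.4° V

Step 1 — Convert each phasor to rectangular form:
  V1 = 49.3·(cos(-60.0°) + j·sin(-60.0°)) = 24.65 - j42.7 V
  V2 = 9.11·(cos(-145.4°) + j·sin(-145.4°)) = -7.499 - j5.173 V
Step 2 — Sum components: V_total = 17.15 - j47.87 V.
Step 3 — Convert to polar: |V_total| = 50.85 V, ∠V_total = -70.3°.

V_total = 50.85∠-70.3° V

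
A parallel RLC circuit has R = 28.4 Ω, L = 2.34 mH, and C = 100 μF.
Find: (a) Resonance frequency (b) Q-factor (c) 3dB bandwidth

Step 1 — Resonance: ω₀ = 1/√(LC) = 1/√(0.00234·0.0001) = 2067 rad/s.
Step 2 — f₀ = ω₀/(2π) = 329 Hz.
Step 3 — Parallel Q: Q = R/(ω₀L) = 28.4/(2067·0.00234) = 5.871.
Step 4 — Bandwidth: Δω = ω₀/Q = 352.1 rad/s; BW = Δω/(2π) = 56.04 Hz.

(a) f₀ = 329 Hz  (b) Q = 5.871  (c) BW = 56.04 Hz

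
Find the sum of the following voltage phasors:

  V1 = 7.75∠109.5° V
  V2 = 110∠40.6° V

Step 1 — Convert each phasor to rectangular form:
  V1 = 7.75·(cos(109.5°) + j·sin(109.5°)) = -2.587 + j7.305 V
  V2 = 110·(cos(40.6°) + j·sin(40.6°)) = 83.52 + j71.59 V
Step 2 — Sum components: V_total = 80.93 + j78.89 V.
Step 3 — Convert to polar: |V_total| = 113 V, ∠V_total = 44.3°.

V_total = 113∠44.3° V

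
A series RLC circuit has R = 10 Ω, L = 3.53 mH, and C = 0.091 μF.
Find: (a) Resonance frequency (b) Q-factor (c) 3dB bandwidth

Step 1 — Resonance: ω₀ = 1/√(LC) = 1/√(0.00353·9.1e-08) = 5.579e+04 rad/s.
Step 2 — f₀ = ω₀/(2π) = 8880 Hz.
Step 3 — Series Q: Q = ω₀L/R = 5.579e+04·0.00353/10 = 19.7.
Step 4 — Bandwidth: Δω = ω₀/Q = 2833 rad/s; BW = Δω/(2π) = 450.9 Hz.

(a) f₀ = 8880 Hz  (b) Q = 19.7  (c) BW = 450.9 Hz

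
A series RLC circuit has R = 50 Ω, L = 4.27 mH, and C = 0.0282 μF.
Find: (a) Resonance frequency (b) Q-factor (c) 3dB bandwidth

Step 1 — Resonance condition Im(Z)=0 gives ω₀ = 1/√(LC).
Step 2 — ω₀ = 1/√(0.00427·2.82e-08) = 9.113e+04 rad/s.
Step 3 — f₀ = ω₀/(2π) = 1.45e+04 Hz.
Step 4 — Series Q: Q = ω₀L/R = 9.113e+04·0.00427/50 = 7.783.
Step 5 — 3dB bandwidth: Δω = ω₀/Q = 1.171e+04 rad/s; BW = Δω/(2π) = 1864 Hz.

(a) f₀ = 1.45e+04 Hz  (b) Q = 7.783  (c) BW = 1864 Hz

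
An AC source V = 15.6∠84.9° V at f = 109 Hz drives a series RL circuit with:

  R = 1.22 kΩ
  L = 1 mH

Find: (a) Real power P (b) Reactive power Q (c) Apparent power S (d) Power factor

Step 1 — Angular frequency: ω = 2π·f = 2π·109 = 684.9 rad/s.
Step 2 — Component impedances:
  R: Z = R = 1220 Ω
  L: Z = jωL = j·684.9·0.001 = 0 + j0.6849 Ω
Step 3 — Series combination: Z_total = R + L = 1220 + j0.6849 Ω = 1220∠0.0° Ω.
Step 4 — Source phasor: V = 15.6∠84.9° V = 1.387 + j15.54 V.
Step 5 — Current: I = V / Z = 0.001144 + j0.01274 A = 0.01279∠84.9° A.
Step 6 — Complex power: S = V·I* = 0.1995 + j0.000112 VA.
Step 7 — Real power: P = Re(S) = 0.1995 W.
Step 8 — Reactive power: Q = Im(S) = 0.000112 VAR.
Step 9 — Apparent power: |S| = 0.1995 VA.
Step 10 — Power factor: PF = P/|S| = 1 (lagging).

(a) P = 0.1995 W  (b) Q = 0.000112 VAR  (c) S = 0.1995 VA  (d) PF = 1 (lagging)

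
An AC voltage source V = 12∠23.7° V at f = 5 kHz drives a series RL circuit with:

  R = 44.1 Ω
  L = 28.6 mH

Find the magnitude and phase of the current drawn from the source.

Step 1 — Angular frequency: ω = 2π·f = 2π·5000 = 3.142e+04 rad/s.
Step 2 — Component impedances:
  R: Z = R = 44.1 Ω
  L: Z = jωL = j·3.142e+04·0.0286 = 0 + j898.5 Ω
Step 3 — Series combination: Z_total = R + L = 44.1 + j898.5 Ω = 899.6∠87.2° Ω.
Step 4 — Source phasor: V = 12∠23.7° V = 10.99 + j4.823 V.
Step 5 — Ohm's law: I = V / Z_total = (10.99 + j4.823) / (44.1 + j898.5) = 0.005954 - j0.01194 A.
Step 6 — Convert to polar: |I| = 0.01334 A, ∠I = -63.5°.

I = 0.01334∠-63.5° A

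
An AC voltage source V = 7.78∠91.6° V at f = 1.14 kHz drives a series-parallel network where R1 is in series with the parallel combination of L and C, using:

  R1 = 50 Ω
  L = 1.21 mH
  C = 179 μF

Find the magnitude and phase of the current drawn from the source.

Step 1 — Angular frequency: ω = 2π·f = 2π·1140 = 7163 rad/s.
Step 2 — Component impedances:
  R1: Z = R = 50 Ω
  L: Z = jωL = j·7163·0.00121 = 0 + j8.667 Ω
  C: Z = 1/(jωC) = -j/(ω·C) = 0 - j0.7799 Ω
Step 3 — Parallel branch: L || C = 1/(1/L + 1/C) = 0 - j0.8571 Ω.
Step 4 — Series with R1: Z_total = R1 + (L || C) = 50 - j0.8571 Ω = 50.01∠-1.0° Ω.
Step 5 — Source phasor: V = 7.78∠91.6° V = -0.2172 + j7.777 V.
Step 6 — Ohm's law: I = V / Z_total = (-0.2172 + j7.777) / (50 - j0.8571) = -0.007009 + j0.1554 A.
Step 7 — Convert to polar: |I| = 0.1556 A, ∠I = 92.6°.

I = 0.1556∠92.6° A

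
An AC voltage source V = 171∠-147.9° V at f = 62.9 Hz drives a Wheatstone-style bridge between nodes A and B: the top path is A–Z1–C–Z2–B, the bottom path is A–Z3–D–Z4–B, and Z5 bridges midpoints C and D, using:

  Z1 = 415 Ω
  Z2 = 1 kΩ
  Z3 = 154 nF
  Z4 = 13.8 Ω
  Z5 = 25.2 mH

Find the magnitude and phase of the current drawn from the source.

Step 1 — Angular frequency: ω = 2π·f = 2π·62.9 = 395.2 rad/s.
Step 2 — Component impedances:
  Z1: Z = R = 415 Ω
  Z2: Z = R = 1000 Ω
  Z3: Z = 1/(jωC) = -j/(ω·C) = 0 - j1.643e+04 Ω
  Z4: Z = R = 13.8 Ω
  Z5: Z = jωL = j·395.2·0.0252 = 0 + j9.959 Ω
Step 3 — Bridge requires nodal analysis (the Z5 bridge couples midpoints C and D, so the two paths cannot be reduced to a simple series/parallel combination). Setting node B to ground and injecting 1 A at node A, the 3-node admittance system at A, C, D solves to V_A = Z_AB = 428.9 - j0.8042 Ω = 428.9∠-0.1° Ω.
Step 4 — Source phasor: V = 171∠-147.9° V = -144.9 - j90.87 V.
Step 5 — Ohm's law: I = V / Z_total = (-144.9 - j90.87) / (428.9 - j0.8042) = -0.3373 - j0.2125 A.
Step 6 — Convert to polar: |I| = 0.3987 A, ∠I = -147.8°.

I = 0.3987∠-147.8° A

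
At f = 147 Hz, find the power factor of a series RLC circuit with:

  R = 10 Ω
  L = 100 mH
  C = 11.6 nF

Step 1 — Angular frequency: ω = 2π·f = 2π·147 = 923.6 rad/s.
Step 2 — Component impedances:
  R: Z = R = 10 Ω
  L: Z = jωL = j·923.6·0.1 = 0 + j92.36 Ω
  C: Z = 1/(jωC) = -j/(ω·C) = 0 - j9.334e+04 Ω
Step 3 — Series combination: Z_total = R + L + C = 10 - j9.324e+04 Ω = 9.324e+04∠-90.0° Ω.
Step 4 — Power factor: PF = cos(φ) = Re(Z)/|Z| = 10/93243 = 0.0001072.
Step 5 — Type: Im(Z) = -9.324e+04 ⇒ leading (phase φ = -90.0°).

PF = 0.0001072 (leading, φ = -90.0°)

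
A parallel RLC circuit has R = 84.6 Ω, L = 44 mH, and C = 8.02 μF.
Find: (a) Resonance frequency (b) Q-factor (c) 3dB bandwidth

Step 1 — Resonance: ω₀ = 1/√(LC) = 1/√(0.044·8.02e-06) = 1683 rad/s.
Step 2 — f₀ = ω₀/(2π) = 267.9 Hz.
Step 3 — Parallel Q: Q = R/(ω₀L) = 84.6/(1683·0.044) = 1.142.
Step 4 — Bandwidth: Δω = ω₀/Q = 1474 rad/s; BW = Δω/(2π) = 234.6 Hz.

(a) f₀ = 267.9 Hz  (b) Q = 1.142  (c) BW = 234.6 Hz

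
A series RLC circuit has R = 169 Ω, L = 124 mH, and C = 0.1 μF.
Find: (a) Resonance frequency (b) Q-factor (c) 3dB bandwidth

Step 1 — Resonance condition Im(Z)=0 gives ω₀ = 1/√(LC).
Step 2 — ω₀ = 1/√(0.124·1e-07) = 8980 rad/s.
Step 3 — f₀ = ω₀/(2π) = 1429 Hz.
Step 4 — Series Q: Q = ω₀L/R = 8980·0.124/169 = 6.589.
Step 5 — 3dB bandwidth: Δω = ω₀/Q = 1363 rad/s; BW = Δω/(2π) = 216.9 Hz.

(a) f₀ = 1429 Hz  (b) Q = 6.589  (c) BW = 216.9 Hz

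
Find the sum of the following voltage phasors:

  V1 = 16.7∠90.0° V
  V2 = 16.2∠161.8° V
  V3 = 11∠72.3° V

Step 1 — Convert each phasor to rectangular form:
  V1 = 16.7·(cos(90.0°) + j·sin(90.0°)) = 0 + j16.7 V
  V2 = 16.2·(cos(161.8°) + j·sin(161.8°)) = -15.39 + j5.06 V
  V3 = 11·(cos(72.3°) + j·sin(72.3°)) = 3.344 + j10.48 V
Step 2 — Sum components: V_total = -12.05 + j32.24 V.
Step 3 — Convert to polar: |V_total| = 34.42 V, ∠V_total = 110.5°.

V_total = 34.42∠110.5° V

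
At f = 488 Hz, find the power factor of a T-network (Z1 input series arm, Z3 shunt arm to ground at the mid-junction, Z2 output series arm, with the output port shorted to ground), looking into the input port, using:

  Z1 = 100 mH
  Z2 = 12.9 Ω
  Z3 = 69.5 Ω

Step 1 — Angular frequency: ω = 2π·f = 2π·488 = 3066 rad/s.
Step 2 — Component impedances:
  Z1: Z = jωL = j·3066·0.1 = 0 + j306.6 Ω
  Z2: Z = R = 12.9 Ω
  Z3: Z = R = 69.5 Ω
Step 3 — With the output port shorted to ground, the output series arm Z2 runs from the junction to ground; the shunt arm Z3 also runs from the junction to ground. They appear in parallel: Z3 || Z2 = 10.88 Ω.
Step 4 — Series with input arm Z1: Z_in = Z1 + (Z3 || Z2) = 10.88 + j306.6 Ω = 306.8∠88.0° Ω.
Step 5 — Power factor: PF = cos(φ) = Re(Z)/|Z| = 10.88/306.8 = 0.03546.
Step 6 — Type: Im(Z) = 306.6 ⇒ lagging (phase φ = 88.0°).

PF = 0.03546 (lagging, φ = 88.0°)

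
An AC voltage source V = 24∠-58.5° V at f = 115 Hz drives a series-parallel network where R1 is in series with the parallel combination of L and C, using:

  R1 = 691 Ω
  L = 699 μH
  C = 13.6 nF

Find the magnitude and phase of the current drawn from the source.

Step 1 — Angular frequency: ω = 2π·f = 2π·115 = 722.6 rad/s.
Step 2 — Component impedances:
  R1: Z = R = 691 Ω
  L: Z = jωL = j·722.6·0.000699 = 0 + j0.5051 Ω
  C: Z = 1/(jωC) = -j/(ω·C) = 0 - j1.018e+05 Ω
Step 3 — Parallel branch: L || C = 1/(1/L + 1/C) = 0 + j0.5051 Ω.
Step 4 — Series with R1: Z_total = R1 + (L || C) = 691 + j0.5051 Ω = 691∠0.0° Ω.
Step 5 — Source phasor: V = 24∠-58.5° V = 12.54 - j20.46 V.
Step 6 — Ohm's law: I = V / Z_total = (12.54 - j20.46) / (691 + j0.5051) = 0.01813 - j0.02963 A.
Step 7 — Convert to polar: |I| = 0.03473 A, ∠I = -58.5°.

I = 0.03473∠-58.5° A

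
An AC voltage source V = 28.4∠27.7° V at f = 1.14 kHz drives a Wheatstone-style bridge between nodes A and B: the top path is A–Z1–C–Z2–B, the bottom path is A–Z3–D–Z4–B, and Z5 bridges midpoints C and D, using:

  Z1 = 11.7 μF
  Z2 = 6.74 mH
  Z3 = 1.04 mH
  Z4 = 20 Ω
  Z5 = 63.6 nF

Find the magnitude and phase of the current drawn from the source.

Step 1 — Angular frequency: ω = 2π·f = 2π·1140 = 7163 rad/s.
Step 2 — Component impedances:
  Z1: Z = 1/(jωC) = -j/(ω·C) = 0 - j11.93 Ω
  Z2: Z = jωL = j·7163·0.00674 = 0 + j48.28 Ω
  Z3: Z = jωL = j·7163·0.00104 = 0 + j7.449 Ω
  Z4: Z = R = 20 Ω
  Z5: Z = 1/(jωC) = -j/(ω·C) = 0 - j2195 Ω
Step 3 — Bridge requires nodal analysis (the Z5 bridge couples midpoints C and D, so the two paths cannot be reduced to a simple series/parallel combination). Setting node B to ground and injecting 1 A at node A, the 3-node admittance system at A, C, D solves to V_A = Z_AB = 11.41 + j11.42 Ω = 16.14∠45.0° Ω.
Step 4 — Source phasor: V = 28.4∠27.7° V = 25.15 + j13.2 V.
Step 5 — Ohm's law: I = V / Z_total = (25.15 + j13.2) / (11.41 + j11.42) = 1.679 - j0.5241 A.
Step 6 — Convert to polar: |I| = 1.759 A, ∠I = -17.3°.

I = 1.759∠-17.3° A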